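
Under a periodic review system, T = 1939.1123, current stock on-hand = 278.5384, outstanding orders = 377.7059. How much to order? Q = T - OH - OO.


Inventory position = OH + OO = 278.5384 + 377.7059 = 656.2443
Q = 1939.1123 - 656.2443 = 1282.8680

1282.8680 units


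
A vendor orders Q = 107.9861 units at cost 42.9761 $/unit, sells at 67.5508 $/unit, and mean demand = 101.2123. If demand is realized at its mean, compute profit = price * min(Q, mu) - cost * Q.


Sales at mu = min(107.9861, 101.2123) = 101.2123
Revenue = 67.5508 * 101.2123 = 6836.9718
Total cost = 42.9761 * 107.9861 = 4640.8214
Profit = 6836.9718 - 4640.8214 = 2196.1504

2196.1504 $


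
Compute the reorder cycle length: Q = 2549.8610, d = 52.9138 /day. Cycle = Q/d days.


Cycle = 2549.8610 / 52.9138 = 48.1890

48.1890 days


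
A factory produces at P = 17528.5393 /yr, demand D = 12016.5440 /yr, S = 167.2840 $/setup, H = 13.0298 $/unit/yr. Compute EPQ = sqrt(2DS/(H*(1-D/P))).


1 - D/P = 1 - 0.6855 = 0.3145
H*(1-D/P) = 4.0973
2DS = 4020351.0930
EPQ = sqrt(981212.6074) = 990.5618

990.5618 units


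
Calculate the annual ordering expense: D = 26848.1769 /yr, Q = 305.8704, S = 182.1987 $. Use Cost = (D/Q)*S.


Number of orders = D/Q = 87.7763
Cost = 87.7763 * 182.1987 = 15992.7307

15992.7307 $/yr


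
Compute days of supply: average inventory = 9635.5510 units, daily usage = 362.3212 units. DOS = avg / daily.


DOS = 9635.5510 / 362.3212 = 26.5939

26.5939 days


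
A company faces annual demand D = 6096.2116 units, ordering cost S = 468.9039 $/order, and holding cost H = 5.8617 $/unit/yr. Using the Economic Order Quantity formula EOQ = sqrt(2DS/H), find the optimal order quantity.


2*D*S = 2 * 6096.2116 * 468.9039 = 5717074.7889
2*D*S/H = 975327.0875
EOQ = sqrt(975327.0875) = 987.5865

987.5865 units


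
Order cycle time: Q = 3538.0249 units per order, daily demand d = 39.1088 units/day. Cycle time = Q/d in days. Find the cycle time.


Cycle = 3538.0249 / 39.1088 = 90.4662

90.4662 days


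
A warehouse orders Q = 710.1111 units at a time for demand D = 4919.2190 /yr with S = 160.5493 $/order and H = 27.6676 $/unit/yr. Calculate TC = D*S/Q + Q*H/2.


Ordering cost = D*S/Q = 1112.1882
Holding cost = Q*H/2 = 9823.5349
TC = 1112.1882 + 9823.5349 = 10935.7231

10935.7231 $/yr


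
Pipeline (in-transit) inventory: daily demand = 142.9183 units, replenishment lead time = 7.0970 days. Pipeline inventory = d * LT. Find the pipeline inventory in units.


Pipeline = 142.9183 * 7.0970 = 1014.2912

1014.2912 units


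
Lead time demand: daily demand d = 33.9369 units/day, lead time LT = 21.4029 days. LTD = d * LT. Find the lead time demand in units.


LTD = 33.9369 * 21.4029 = 726.3481

726.3481 units


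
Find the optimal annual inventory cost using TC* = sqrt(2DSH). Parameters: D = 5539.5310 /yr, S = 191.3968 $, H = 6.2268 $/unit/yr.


2*D*S*H = 13203910.8055
TC* = sqrt(13203910.8055) = 3633.7186

3633.7186 $/yr


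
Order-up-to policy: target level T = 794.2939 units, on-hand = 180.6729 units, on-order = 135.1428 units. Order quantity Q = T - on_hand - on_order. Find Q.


Inventory position = OH + OO = 180.6729 + 135.1428 = 315.8157
Q = 794.2939 - 315.8157 = 478.4782

478.4782 units


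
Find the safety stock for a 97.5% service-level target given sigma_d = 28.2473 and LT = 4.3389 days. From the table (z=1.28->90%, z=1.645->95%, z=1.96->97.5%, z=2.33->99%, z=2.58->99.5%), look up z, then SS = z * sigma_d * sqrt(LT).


From the table, SL = 97.5% corresponds to z = 1.96
sqrt(LT) = sqrt(4.3389) = 2.0830
SS = 1.96 * 28.2473 * 2.0830 = 115.3248

115.3248 units


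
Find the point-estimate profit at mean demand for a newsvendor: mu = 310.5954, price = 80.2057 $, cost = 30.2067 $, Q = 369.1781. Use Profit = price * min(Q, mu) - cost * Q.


Sales at mu = min(369.1781, 310.5954) = 310.5954
Revenue = 80.2057 * 310.5954 = 24911.5215
Total cost = 30.2067 * 369.1781 = 11151.6521
Profit = 24911.5215 - 11151.6521 = 13759.8694

13759.8694 $


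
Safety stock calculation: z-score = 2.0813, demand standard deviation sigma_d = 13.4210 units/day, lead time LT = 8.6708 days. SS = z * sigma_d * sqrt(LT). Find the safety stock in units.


sqrt(LT) = sqrt(8.6708) = 2.9446
SS = 2.0813 * 13.4210 * 2.9446 = 82.2525

82.2525 units


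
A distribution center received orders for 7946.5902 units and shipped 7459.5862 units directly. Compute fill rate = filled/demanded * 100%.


FR = 7459.5862 / 7946.5902 * 100 = 93.8715

93.8715%


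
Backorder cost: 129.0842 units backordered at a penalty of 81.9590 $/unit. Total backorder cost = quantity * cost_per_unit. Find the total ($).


Total = 129.0842 * 81.9590 = 10579.6119

10579.6119 $


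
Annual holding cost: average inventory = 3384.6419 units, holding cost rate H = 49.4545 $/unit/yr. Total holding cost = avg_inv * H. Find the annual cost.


Cost = 3384.6419 * 49.4545 = 167385.7728

167385.7728 $/yr


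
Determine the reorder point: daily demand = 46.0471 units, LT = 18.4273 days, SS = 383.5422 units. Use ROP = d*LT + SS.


d*LT = 46.0471 * 18.4273 = 848.5237
ROP = 848.5237 + 383.5422 = 1232.0659

1232.0659 units


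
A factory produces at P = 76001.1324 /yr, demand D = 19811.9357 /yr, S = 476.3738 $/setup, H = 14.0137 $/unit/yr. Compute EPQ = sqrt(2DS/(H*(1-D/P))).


1 - D/P = 1 - 0.2607 = 0.7393
H*(1-D/P) = 10.3606
2DS = 18875774.1895
EPQ = sqrt(1821877.6037) = 1349.7695

1349.7695 units


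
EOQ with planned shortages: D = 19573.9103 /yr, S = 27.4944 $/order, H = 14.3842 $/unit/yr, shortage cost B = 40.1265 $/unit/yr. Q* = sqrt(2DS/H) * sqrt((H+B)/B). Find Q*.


sqrt(2DS/H) = 273.5477
sqrt((H+B)/B) = 1.1655
Q* = 273.5477 * 1.1655 = 318.8294

318.8294 units


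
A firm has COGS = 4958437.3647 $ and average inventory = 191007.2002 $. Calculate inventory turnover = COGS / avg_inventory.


Turnover = 4958437.3647 / 191007.2002 = 25.9594

25.9594


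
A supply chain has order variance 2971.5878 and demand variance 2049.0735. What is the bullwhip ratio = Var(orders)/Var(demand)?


BW = 2971.5878 / 2049.0735 = 1.4502

1.4502


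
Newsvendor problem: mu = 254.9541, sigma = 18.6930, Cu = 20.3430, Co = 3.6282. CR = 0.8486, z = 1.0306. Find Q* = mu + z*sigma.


CR = Cu/(Cu+Co) = 20.3430/(20.3430+3.6282) = 0.8486
z = 1.0306
Q* = 254.9541 + 1.0306 * 18.6930 = 274.2191

274.2191 units


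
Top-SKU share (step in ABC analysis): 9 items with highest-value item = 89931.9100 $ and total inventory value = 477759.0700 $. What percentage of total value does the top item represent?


Top item = 89931.9100
Total = 477759.0700
Percentage = 89931.9100 / 477759.0700 * 100 = 18.8237

18.8237%


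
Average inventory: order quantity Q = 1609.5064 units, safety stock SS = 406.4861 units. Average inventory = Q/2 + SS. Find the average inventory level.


Q/2 = 804.7532
Avg = 804.7532 + 406.4861 = 1211.2393

1211.2393 units


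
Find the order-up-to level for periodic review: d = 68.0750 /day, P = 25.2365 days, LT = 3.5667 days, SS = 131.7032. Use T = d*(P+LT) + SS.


P + LT = 28.8032
d*(P+LT) = 68.0750 * 28.8032 = 1960.7778
T = 1960.7778 + 131.7032 = 2092.4810

2092.4810 units


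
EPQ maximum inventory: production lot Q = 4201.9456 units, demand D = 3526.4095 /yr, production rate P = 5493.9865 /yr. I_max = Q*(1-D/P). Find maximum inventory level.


D/P = 0.6419
1 - D/P = 0.3581
I_max = 4201.9456 * 0.3581 = 1504.8547

1504.8547 units


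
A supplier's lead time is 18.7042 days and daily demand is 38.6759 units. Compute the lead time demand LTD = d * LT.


LTD = 38.6759 * 18.7042 = 723.4018

723.4018 units


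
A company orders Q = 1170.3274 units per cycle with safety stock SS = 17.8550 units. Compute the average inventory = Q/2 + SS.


Q/2 = 585.1637
Avg = 585.1637 + 17.8550 = 603.0187

603.0187 units


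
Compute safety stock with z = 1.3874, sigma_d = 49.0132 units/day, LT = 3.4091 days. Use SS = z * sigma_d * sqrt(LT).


sqrt(LT) = sqrt(3.4091) = 1.8464
SS = 1.3874 * 49.0132 * 1.8464 = 125.5552

125.5552 units


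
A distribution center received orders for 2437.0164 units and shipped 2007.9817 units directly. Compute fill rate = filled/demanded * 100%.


FR = 2007.9817 / 2437.0164 * 100 = 82.3951

82.3951%


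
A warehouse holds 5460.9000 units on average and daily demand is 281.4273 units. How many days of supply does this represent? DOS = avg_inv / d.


DOS = 5460.9000 / 281.4273 = 19.4043

19.4043 days


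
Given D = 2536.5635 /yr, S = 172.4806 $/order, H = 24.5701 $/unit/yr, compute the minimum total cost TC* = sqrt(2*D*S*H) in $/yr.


2*D*S*H = 21499230.3473
TC* = sqrt(21499230.3473) = 4636.7263

4636.7263 $/yr


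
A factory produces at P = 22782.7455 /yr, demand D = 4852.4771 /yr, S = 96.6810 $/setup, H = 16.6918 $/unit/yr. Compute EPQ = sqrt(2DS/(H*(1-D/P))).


1 - D/P = 1 - 0.2130 = 0.7870
H*(1-D/P) = 13.1366
2DS = 938284.6770
EPQ = sqrt(71425.0774) = 267.2547

267.2547 units


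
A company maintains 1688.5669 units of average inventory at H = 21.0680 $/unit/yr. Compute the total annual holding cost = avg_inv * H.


Cost = 1688.5669 * 21.0680 = 35574.7274

35574.7274 $/yr


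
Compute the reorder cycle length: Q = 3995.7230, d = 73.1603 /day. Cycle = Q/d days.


Cycle = 3995.7230 / 73.1603 = 54.6160

54.6160 days


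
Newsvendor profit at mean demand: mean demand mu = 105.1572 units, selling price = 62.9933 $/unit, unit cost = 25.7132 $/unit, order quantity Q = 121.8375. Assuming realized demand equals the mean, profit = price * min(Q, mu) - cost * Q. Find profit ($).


Sales at mu = min(121.8375, 105.1572) = 105.1572
Revenue = 62.9933 * 105.1572 = 6624.1990
Total cost = 25.7132 * 121.8375 = 3132.8320
Profit = 6624.1990 - 3132.8320 = 3491.3670

3491.3670 $


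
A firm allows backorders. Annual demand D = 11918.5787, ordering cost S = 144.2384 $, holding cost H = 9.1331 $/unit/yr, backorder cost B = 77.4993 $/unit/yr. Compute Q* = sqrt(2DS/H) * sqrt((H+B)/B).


sqrt(2DS/H) = 613.5622
sqrt((H+B)/B) = 1.0573
Q* = 613.5622 * 1.0573 = 648.7089

648.7089 units


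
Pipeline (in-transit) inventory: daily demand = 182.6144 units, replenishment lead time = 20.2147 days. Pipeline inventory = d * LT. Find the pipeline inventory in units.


Pipeline = 182.6144 * 20.2147 = 3691.4953

3691.4953 units


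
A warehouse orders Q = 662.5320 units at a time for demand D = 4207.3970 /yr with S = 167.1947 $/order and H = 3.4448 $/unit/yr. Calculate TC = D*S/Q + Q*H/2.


Ordering cost = D*S/Q = 1061.7668
Holding cost = Q*H/2 = 1141.1451
TC = 1061.7668 + 1141.1451 = 2202.9119

2202.9119 $/yr


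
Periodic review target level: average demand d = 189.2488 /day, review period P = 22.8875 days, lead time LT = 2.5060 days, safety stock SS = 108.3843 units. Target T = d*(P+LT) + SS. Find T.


P + LT = 25.3935
d*(P+LT) = 189.2488 * 25.3935 = 4805.6894
T = 4805.6894 + 108.3843 = 4914.0737

4914.0737 units


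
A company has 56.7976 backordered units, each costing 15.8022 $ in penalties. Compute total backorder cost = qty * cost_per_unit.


Total = 56.7976 * 15.8022 = 897.5270

897.5270 $


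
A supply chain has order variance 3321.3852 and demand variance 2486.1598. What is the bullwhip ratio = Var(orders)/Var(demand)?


BW = 3321.3852 / 2486.1598 = 1.3360

1.3360


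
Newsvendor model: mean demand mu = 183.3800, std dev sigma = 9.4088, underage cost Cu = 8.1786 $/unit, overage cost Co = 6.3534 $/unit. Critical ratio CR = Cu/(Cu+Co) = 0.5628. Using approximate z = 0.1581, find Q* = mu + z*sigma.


CR = Cu/(Cu+Co) = 8.1786/(8.1786+6.3534) = 0.5628
z = 0.1581
Q* = 183.3800 + 0.1581 * 9.4088 = 184.8675

184.8675 units


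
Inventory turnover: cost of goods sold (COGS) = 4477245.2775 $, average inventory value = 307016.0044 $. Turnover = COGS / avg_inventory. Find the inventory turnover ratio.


Turnover = 4477245.2775 / 307016.0044 = 14.5831

14.5831


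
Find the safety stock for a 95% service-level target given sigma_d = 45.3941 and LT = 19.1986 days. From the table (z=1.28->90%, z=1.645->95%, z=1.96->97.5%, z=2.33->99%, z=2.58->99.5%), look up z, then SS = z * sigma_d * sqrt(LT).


From the table, SL = 95% corresponds to z = 1.645
sqrt(LT) = sqrt(19.1986) = 4.3816
SS = 1.645 * 45.3941 * 4.3816 = 327.1901

327.1901 units


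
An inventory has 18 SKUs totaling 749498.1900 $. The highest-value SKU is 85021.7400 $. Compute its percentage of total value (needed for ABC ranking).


Top item = 85021.7400
Total = 749498.1900
Percentage = 85021.7400 / 749498.1900 * 100 = 11.3438

11.3438%


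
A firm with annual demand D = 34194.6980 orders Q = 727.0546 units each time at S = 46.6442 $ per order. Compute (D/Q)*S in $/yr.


Number of orders = D/Q = 47.0318
Cost = 47.0318 * 46.6442 = 2193.7614

2193.7614 $/yr


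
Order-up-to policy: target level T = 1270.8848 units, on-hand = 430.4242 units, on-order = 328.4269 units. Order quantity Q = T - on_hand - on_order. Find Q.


Inventory position = OH + OO = 430.4242 + 328.4269 = 758.8511
Q = 1270.8848 - 758.8511 = 512.0337

512.0337 units


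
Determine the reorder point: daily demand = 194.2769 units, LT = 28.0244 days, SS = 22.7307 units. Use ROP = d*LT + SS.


d*LT = 194.2769 * 28.0244 = 5444.4936
ROP = 5444.4936 + 22.7307 = 5467.2243

5467.2243 units


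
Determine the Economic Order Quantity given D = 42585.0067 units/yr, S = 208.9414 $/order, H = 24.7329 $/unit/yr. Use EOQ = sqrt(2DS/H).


2*D*S = 2 * 42585.0067 * 208.9414 = 17795541.8378
2*D*S/H = 719508.9067
EOQ = sqrt(719508.9067) = 848.2387

848.2387 units


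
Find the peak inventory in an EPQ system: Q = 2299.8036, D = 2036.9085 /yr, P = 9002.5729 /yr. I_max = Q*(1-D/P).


D/P = 0.2263
1 - D/P = 0.7737
I_max = 2299.8036 * 0.7737 = 1779.4535

1779.4535 units


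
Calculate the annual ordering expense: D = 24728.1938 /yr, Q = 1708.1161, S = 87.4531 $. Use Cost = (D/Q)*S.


Number of orders = D/Q = 14.4769
Cost = 14.4769 * 87.4531 = 1266.0481

1266.0481 $/yr


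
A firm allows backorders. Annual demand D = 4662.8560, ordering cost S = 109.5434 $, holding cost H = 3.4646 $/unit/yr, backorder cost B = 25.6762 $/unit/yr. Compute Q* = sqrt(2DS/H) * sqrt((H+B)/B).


sqrt(2DS/H) = 543.0097
sqrt((H+B)/B) = 1.0653
Q* = 543.0097 * 1.0653 = 578.4861

578.4861 units


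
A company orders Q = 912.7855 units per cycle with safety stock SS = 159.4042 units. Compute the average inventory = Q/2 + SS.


Q/2 = 456.3927
Avg = 456.3927 + 159.4042 = 615.7969

615.7969 units


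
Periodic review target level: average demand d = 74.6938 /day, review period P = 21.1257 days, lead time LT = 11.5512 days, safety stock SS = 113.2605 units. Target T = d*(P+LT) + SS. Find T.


P + LT = 32.6769
d*(P+LT) = 74.6938 * 32.6769 = 2440.7618
T = 2440.7618 + 113.2605 = 2554.0223

2554.0223 units


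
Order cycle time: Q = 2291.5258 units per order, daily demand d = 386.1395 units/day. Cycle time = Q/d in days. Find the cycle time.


Cycle = 2291.5258 / 386.1395 = 5.9345

5.9345 days


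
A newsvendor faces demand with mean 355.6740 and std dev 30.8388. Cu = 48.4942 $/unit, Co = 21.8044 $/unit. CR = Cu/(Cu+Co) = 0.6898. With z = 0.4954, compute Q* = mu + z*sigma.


CR = Cu/(Cu+Co) = 48.4942/(48.4942+21.8044) = 0.6898
z = 0.4954
Q* = 355.6740 + 0.4954 * 30.8388 = 370.9515

370.9515 units


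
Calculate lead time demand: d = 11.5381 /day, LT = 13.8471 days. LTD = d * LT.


LTD = 11.5381 * 13.8471 = 159.7692

159.7692 units


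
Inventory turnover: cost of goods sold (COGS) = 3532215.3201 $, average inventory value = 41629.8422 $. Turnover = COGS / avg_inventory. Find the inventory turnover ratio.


Turnover = 3532215.3201 / 41629.8422 = 84.8482

84.8482


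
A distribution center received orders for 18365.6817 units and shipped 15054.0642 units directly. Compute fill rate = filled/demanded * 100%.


FR = 15054.0642 / 18365.6817 * 100 = 81.9684

81.9684%


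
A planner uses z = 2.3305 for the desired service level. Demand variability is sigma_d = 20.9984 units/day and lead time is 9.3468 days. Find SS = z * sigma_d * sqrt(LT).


sqrt(LT) = sqrt(9.3468) = 3.0573
SS = 2.3305 * 20.9984 * 3.0573 = 149.6121

149.6121 units


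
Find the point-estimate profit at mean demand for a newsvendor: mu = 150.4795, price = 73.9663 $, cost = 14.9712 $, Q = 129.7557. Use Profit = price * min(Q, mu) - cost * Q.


Sales at mu = min(129.7557, 150.4795) = 129.7557
Revenue = 73.9663 * 129.7557 = 9597.5490
Total cost = 14.9712 * 129.7557 = 1942.5985
Profit = 9597.5490 - 1942.5985 = 7654.9505

7654.9505 $


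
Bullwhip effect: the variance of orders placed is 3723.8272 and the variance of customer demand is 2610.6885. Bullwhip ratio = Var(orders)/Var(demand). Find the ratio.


BW = 3723.8272 / 2610.6885 = 1.4264

1.4264


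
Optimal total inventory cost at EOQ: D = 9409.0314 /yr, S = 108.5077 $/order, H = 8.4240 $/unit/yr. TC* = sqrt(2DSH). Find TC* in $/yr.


2*D*S*H = 17201005.3013
TC* = sqrt(17201005.3013) = 4147.4095

4147.4095 $/yr


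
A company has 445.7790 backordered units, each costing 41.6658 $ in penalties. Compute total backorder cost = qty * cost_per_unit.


Total = 445.7790 * 41.6658 = 18573.7387

18573.7387 $


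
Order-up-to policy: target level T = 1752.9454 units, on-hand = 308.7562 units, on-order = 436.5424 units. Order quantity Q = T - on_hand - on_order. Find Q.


Inventory position = OH + OO = 308.7562 + 436.5424 = 745.2986
Q = 1752.9454 - 745.2986 = 1007.6468

1007.6468 units


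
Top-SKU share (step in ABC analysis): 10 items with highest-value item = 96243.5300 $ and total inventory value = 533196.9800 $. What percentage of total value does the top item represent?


Top item = 96243.5300
Total = 533196.9800
Percentage = 96243.5300 / 533196.9800 * 100 = 18.0503

18.0503%


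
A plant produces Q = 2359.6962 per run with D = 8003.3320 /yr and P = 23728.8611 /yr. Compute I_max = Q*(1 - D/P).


D/P = 0.3373
1 - D/P = 0.6627
I_max = 2359.6962 * 0.6627 = 1563.8117

1563.8117 units


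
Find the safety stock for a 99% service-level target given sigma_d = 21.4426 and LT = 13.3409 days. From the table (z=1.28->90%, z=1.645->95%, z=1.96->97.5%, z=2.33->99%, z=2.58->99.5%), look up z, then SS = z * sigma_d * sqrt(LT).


From the table, SL = 99% corresponds to z = 2.33
sqrt(LT) = sqrt(13.3409) = 3.6525
SS = 2.33 * 21.4426 * 3.6525 = 182.4845

182.4845 units


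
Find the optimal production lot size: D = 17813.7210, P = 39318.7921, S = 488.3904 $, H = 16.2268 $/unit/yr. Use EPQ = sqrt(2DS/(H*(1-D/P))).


1 - D/P = 1 - 0.4531 = 0.5469
H*(1-D/P) = 8.8751
2DS = 17400100.6494
EPQ = sqrt(1960551.0799) = 1400.1968

1400.1968 units


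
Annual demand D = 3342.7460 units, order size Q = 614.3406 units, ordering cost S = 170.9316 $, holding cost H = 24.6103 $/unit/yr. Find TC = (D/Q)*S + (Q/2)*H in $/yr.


Ordering cost = D*S/Q = 930.0719
Holding cost = Q*H/2 = 7559.5532
TC = 930.0719 + 7559.5532 = 8489.6251

8489.6251 $/yr


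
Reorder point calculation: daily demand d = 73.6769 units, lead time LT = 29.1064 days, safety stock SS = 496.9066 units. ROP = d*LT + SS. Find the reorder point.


d*LT = 73.6769 * 29.1064 = 2144.4693
ROP = 2144.4693 + 496.9066 = 2641.3759

2641.3759 units


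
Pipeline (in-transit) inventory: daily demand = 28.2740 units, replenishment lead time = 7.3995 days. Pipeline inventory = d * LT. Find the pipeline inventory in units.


Pipeline = 28.2740 * 7.3995 = 209.2135

209.2135 units


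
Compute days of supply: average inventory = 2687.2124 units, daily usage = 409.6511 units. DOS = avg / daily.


DOS = 2687.2124 / 409.6511 = 6.5598

6.5598 days


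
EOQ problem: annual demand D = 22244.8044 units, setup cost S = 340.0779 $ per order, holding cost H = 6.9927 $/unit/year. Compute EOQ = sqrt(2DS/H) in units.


2*D*S = 2 * 22244.8044 * 340.0779 = 15129932.7325
2*D*S/H = 2163675.3661
EOQ = sqrt(2163675.3661) = 1470.9437

1470.9437 units


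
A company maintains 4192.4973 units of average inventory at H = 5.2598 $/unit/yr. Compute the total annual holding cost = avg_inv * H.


Cost = 4192.4973 * 5.2598 = 22051.6973

22051.6973 $/yr


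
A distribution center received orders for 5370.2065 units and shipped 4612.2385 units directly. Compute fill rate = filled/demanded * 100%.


FR = 4612.2385 / 5370.2065 * 100 = 85.8857

85.8857%


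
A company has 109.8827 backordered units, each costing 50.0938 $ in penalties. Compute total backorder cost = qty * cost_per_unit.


Total = 109.8827 * 50.0938 = 5504.4420

5504.4420 $


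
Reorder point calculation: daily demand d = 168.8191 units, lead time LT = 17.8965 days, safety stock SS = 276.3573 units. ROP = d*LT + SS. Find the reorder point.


d*LT = 168.8191 * 17.8965 = 3021.2710
ROP = 3021.2710 + 276.3573 = 3297.6283

3297.6283 units


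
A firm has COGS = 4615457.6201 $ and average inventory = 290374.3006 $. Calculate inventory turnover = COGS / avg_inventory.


Turnover = 4615457.6201 / 290374.3006 = 15.8949

15.8949


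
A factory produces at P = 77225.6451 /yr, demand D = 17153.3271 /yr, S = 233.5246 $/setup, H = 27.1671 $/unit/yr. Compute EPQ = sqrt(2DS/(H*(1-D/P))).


1 - D/P = 1 - 0.2221 = 0.7779
H*(1-D/P) = 21.1328
2DS = 8011447.6994
EPQ = sqrt(379100.9520) = 615.7117

615.7117 units


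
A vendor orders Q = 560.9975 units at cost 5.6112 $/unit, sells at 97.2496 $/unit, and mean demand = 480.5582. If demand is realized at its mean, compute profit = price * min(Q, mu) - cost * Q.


Sales at mu = min(560.9975, 480.5582) = 480.5582
Revenue = 97.2496 * 480.5582 = 46734.0927
Total cost = 5.6112 * 560.9975 = 3147.8692
Profit = 46734.0927 - 3147.8692 = 43586.2236

43586.2236 $


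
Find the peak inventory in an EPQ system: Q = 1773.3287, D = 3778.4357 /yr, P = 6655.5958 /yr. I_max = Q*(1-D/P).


D/P = 0.5677
1 - D/P = 0.4323
I_max = 1773.3287 * 0.4323 = 766.5956

766.5956 units


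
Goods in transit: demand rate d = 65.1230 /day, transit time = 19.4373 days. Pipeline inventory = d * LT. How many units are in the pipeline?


Pipeline = 65.1230 * 19.4373 = 1265.8153

1265.8153 units


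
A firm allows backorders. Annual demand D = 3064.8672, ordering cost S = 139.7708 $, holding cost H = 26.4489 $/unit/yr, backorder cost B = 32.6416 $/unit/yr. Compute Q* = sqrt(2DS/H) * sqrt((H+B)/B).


sqrt(2DS/H) = 179.9804
sqrt((H+B)/B) = 1.3455
Q* = 179.9804 * 1.3455 = 242.1577

242.1577 units


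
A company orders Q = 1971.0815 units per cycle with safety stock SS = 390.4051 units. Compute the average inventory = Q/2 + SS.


Q/2 = 985.5408
Avg = 985.5408 + 390.4051 = 1375.9459

1375.9459 units


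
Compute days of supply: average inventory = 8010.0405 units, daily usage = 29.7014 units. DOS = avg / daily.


DOS = 8010.0405 / 29.7014 = 269.6856

269.6856 days


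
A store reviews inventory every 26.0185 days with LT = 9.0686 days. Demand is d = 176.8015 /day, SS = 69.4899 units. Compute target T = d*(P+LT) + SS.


P + LT = 35.0871
d*(P+LT) = 176.8015 * 35.0871 = 6203.4519
T = 6203.4519 + 69.4899 = 6272.9418

6272.9418 units


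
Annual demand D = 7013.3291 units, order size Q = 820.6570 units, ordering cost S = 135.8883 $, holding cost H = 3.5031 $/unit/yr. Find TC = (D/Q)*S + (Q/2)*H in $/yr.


Ordering cost = D*S/Q = 1161.3005
Holding cost = Q*H/2 = 1437.4218
TC = 1161.3005 + 1437.4218 = 2598.7222

2598.7222 $/yr


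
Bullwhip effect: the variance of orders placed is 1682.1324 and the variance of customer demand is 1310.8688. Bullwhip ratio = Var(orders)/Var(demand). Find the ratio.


BW = 1682.1324 / 1310.8688 = 1.2832

1.2832


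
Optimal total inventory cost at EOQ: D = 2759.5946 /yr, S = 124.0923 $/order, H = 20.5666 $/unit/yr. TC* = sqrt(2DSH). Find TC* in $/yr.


2*D*S*H = 14085835.6798
TC* = sqrt(14085835.6798) = 3753.1101

3753.1101 $/yr


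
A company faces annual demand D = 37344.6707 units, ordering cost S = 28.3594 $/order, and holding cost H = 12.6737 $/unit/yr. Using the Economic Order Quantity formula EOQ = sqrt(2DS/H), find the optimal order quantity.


2*D*S = 2 * 37344.6707 * 28.3594 = 2118144.9085
2*D*S/H = 167129.1658
EOQ = sqrt(167129.1658) = 408.8143

408.8143 units


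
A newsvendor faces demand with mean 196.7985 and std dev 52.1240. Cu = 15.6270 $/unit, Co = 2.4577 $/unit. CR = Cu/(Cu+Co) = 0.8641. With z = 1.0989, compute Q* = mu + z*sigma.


CR = Cu/(Cu+Co) = 15.6270/(15.6270+2.4577) = 0.8641
z = 1.0989
Q* = 196.7985 + 1.0989 * 52.1240 = 254.0776

254.0776 units


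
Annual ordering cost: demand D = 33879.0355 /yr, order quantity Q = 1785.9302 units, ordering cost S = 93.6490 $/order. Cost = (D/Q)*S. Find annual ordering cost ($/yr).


Number of orders = D/Q = 18.9700
Cost = 18.9700 * 93.6490 = 1776.5184

1776.5184 $/yr


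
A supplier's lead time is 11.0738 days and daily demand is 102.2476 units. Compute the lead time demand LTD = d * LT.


LTD = 102.2476 * 11.0738 = 1132.2695

1132.2695 units


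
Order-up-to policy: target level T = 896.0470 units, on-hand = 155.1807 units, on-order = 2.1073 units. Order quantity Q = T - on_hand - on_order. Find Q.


Inventory position = OH + OO = 155.1807 + 2.1073 = 157.2880
Q = 896.0470 - 157.2880 = 738.7590

738.7590 units


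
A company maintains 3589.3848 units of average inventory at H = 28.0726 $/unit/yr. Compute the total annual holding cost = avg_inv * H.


Cost = 3589.3848 * 28.0726 = 100763.3637

100763.3637 $/yr


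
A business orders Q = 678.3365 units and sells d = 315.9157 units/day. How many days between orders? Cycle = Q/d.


Cycle = 678.3365 / 315.9157 = 2.1472

2.1472 days


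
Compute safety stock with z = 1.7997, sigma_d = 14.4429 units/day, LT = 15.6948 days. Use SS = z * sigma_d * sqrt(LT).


sqrt(LT) = sqrt(15.6948) = 3.9617
SS = 1.7997 * 14.4429 * 3.9617 = 102.9751

102.9751 units


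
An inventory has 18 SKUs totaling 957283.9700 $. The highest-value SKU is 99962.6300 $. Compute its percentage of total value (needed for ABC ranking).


Top item = 99962.6300
Total = 957283.9700
Percentage = 99962.6300 / 957283.9700 * 100 = 10.4423

10.4423%


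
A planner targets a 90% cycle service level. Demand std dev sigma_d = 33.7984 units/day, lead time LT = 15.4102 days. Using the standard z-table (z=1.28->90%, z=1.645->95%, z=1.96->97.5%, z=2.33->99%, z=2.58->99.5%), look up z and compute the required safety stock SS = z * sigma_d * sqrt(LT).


From the table, SL = 90% corresponds to z = 1.28
sqrt(LT) = sqrt(15.4102) = 3.9256
SS = 1.28 * 33.7984 * 3.9256 = 169.8284

169.8284 units


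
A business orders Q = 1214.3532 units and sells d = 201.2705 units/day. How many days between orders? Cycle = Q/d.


Cycle = 1214.3532 / 201.2705 = 6.0334

6.0334 days


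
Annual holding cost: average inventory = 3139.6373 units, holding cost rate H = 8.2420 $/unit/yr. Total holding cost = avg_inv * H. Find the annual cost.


Cost = 3139.6373 * 8.2420 = 25876.8906

25876.8906 $/yr


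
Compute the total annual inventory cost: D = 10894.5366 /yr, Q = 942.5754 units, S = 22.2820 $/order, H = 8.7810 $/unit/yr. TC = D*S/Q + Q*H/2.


Ordering cost = D*S/Q = 257.5413
Holding cost = Q*H/2 = 4138.3773
TC = 257.5413 + 4138.3773 = 4395.9186

4395.9186 $/yr


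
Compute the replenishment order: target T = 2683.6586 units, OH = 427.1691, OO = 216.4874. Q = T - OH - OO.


Inventory position = OH + OO = 427.1691 + 216.4874 = 643.6565
Q = 2683.6586 - 643.6565 = 2040.0021

2040.0021 units


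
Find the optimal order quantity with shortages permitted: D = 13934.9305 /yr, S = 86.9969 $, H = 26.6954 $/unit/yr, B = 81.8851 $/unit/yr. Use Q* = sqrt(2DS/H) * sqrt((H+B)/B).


sqrt(2DS/H) = 301.3707
sqrt((H+B)/B) = 1.1515
Q* = 301.3707 * 1.1515 = 347.0360

347.0360 units


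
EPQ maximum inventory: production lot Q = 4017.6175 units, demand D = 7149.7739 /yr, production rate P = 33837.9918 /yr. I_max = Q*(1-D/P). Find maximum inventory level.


D/P = 0.2113
1 - D/P = 0.7887
I_max = 4017.6175 * 0.7887 = 3168.7179

3168.7179 units


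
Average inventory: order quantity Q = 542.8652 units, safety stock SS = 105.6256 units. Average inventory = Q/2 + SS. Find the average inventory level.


Q/2 = 271.4326
Avg = 271.4326 + 105.6256 = 377.0582

377.0582 units


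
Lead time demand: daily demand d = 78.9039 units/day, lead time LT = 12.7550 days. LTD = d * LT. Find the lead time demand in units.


LTD = 78.9039 * 12.7550 = 1006.4192

1006.4192 units


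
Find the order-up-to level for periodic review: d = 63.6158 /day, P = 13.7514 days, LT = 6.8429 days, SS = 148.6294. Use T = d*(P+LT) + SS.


P + LT = 20.5943
d*(P+LT) = 63.6158 * 20.5943 = 1310.1229
T = 1310.1229 + 148.6294 = 1458.7523

1458.7523 units


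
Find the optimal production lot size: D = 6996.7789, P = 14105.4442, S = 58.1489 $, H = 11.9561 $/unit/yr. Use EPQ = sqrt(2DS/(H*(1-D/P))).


1 - D/P = 1 - 0.4960 = 0.5040
H*(1-D/P) = 6.0255
2DS = 813709.9932
EPQ = sqrt(135045.0940) = 367.4848

367.4848 units


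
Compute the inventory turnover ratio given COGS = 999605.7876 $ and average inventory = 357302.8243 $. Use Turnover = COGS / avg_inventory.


Turnover = 999605.7876 / 357302.8243 = 2.7976

2.7976


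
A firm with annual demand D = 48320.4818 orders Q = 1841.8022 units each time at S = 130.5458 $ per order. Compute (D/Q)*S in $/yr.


Number of orders = D/Q = 26.2354
Cost = 26.2354 * 130.5458 = 3424.9258

3424.9258 $/yr


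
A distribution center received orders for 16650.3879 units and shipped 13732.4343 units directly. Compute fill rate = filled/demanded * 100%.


FR = 13732.4343 / 16650.3879 * 100 = 82.4752

82.4752%


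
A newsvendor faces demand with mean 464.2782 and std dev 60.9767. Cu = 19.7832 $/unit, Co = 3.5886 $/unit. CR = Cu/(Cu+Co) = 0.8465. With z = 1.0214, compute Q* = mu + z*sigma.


CR = Cu/(Cu+Co) = 19.7832/(19.7832+3.5886) = 0.8465
z = 1.0214
Q* = 464.2782 + 1.0214 * 60.9767 = 526.5598

526.5598 units


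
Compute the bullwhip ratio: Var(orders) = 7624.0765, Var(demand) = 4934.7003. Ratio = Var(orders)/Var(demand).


BW = 7624.0765 / 4934.7003 = 1.5450

1.5450


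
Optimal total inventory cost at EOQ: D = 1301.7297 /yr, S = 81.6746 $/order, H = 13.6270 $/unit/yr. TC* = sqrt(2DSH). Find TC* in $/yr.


2*D*S*H = 2897597.6552
TC* = sqrt(2897597.6552) = 1702.2331

1702.2331 $/yr


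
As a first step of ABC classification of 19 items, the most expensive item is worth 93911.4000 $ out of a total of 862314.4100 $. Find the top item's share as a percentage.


Top item = 93911.4000
Total = 862314.4100
Percentage = 93911.4000 / 862314.4100 * 100 = 10.8906

10.8906%


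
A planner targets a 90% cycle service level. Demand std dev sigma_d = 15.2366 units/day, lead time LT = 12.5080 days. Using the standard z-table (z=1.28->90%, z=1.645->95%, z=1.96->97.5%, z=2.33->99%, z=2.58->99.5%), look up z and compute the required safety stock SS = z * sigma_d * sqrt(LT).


From the table, SL = 90% corresponds to z = 1.28
sqrt(LT) = sqrt(12.5080) = 3.5367
SS = 1.28 * 15.2366 * 3.5367 = 68.9750

68.9750 units


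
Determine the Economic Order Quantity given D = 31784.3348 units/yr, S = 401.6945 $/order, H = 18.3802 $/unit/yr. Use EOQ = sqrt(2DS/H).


2*D*S = 2 * 31784.3348 * 401.6945 = 25535184.9506
2*D*S/H = 1389276.7734
EOQ = sqrt(1389276.7734) = 1178.6759

1178.6759 units


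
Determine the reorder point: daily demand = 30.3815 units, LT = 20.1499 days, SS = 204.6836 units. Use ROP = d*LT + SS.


d*LT = 30.3815 * 20.1499 = 612.1842
ROP = 612.1842 + 204.6836 = 816.8678

816.8678 units


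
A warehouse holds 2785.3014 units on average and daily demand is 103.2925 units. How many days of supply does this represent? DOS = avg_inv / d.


DOS = 2785.3014 / 103.2925 = 26.9652

26.9652 days


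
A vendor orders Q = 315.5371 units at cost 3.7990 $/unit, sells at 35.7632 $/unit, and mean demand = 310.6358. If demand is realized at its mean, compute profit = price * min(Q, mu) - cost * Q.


Sales at mu = min(315.5371, 310.6358) = 310.6358
Revenue = 35.7632 * 310.6358 = 11109.3302
Total cost = 3.7990 * 315.5371 = 1198.7254
Profit = 11109.3302 - 1198.7254 = 9910.6048

9910.6048 $


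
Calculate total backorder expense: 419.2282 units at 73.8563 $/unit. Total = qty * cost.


Total = 419.2282 * 73.8563 = 30962.6437

30962.6437 $


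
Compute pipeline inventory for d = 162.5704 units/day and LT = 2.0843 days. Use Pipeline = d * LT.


Pipeline = 162.5704 * 2.0843 = 338.8455

338.8455 units


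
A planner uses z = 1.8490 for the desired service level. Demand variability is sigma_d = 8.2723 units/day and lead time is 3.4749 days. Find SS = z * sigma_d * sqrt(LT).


sqrt(LT) = sqrt(3.4749) = 1.8641
SS = 1.8490 * 8.2723 * 1.8641 = 28.5124

28.5124 units


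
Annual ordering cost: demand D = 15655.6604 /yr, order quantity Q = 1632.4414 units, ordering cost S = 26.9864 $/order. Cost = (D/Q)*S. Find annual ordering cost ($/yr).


Number of orders = D/Q = 9.5903
Cost = 9.5903 * 26.9864 = 258.8086

258.8086 $/yr


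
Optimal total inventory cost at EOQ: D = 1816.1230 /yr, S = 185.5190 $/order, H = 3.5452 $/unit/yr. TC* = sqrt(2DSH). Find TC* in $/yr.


2*D*S*H = 2388935.3090
TC* = sqrt(2388935.3090) = 1545.6181

1545.6181 $/yr


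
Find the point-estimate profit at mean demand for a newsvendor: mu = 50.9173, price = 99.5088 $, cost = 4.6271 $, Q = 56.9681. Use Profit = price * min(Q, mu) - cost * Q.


Sales at mu = min(56.9681, 50.9173) = 50.9173
Revenue = 99.5088 * 50.9173 = 5066.7194
Total cost = 4.6271 * 56.9681 = 263.5971
Profit = 5066.7194 - 263.5971 = 4803.1223

4803.1223 $


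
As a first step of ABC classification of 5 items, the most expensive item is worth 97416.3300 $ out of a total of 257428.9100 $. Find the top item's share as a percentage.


Top item = 97416.3300
Total = 257428.9100
Percentage = 97416.3300 / 257428.9100 * 100 = 37.8420

37.8420%


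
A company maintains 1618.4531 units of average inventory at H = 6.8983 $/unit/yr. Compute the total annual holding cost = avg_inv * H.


Cost = 1618.4531 * 6.8983 = 11164.5750

11164.5750 $/yr


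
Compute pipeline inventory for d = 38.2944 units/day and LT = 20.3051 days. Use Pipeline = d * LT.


Pipeline = 38.2944 * 20.3051 = 777.5716

777.5716 units


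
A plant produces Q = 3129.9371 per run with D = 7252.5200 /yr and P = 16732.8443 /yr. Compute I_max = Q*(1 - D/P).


D/P = 0.4334
1 - D/P = 0.5666
I_max = 3129.9371 * 0.5666 = 1773.3278

1773.3278 units


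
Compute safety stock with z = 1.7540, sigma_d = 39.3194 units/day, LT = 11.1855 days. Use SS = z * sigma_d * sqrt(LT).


sqrt(LT) = sqrt(11.1855) = 3.3445
SS = 1.7540 * 39.3194 * 3.3445 = 230.6557

230.6557 units


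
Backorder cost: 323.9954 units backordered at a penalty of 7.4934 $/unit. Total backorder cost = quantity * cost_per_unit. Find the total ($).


Total = 323.9954 * 7.4934 = 2427.8271

2427.8271 $


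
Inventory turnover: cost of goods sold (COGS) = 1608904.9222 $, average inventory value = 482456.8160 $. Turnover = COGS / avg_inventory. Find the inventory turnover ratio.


Turnover = 1608904.9222 / 482456.8160 = 3.3348

3.3348


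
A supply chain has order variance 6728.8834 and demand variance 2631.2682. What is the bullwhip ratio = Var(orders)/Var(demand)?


BW = 6728.8834 / 2631.2682 = 2.5573

2.5573


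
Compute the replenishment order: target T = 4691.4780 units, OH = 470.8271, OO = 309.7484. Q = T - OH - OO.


Inventory position = OH + OO = 470.8271 + 309.7484 = 780.5755
Q = 4691.4780 - 780.5755 = 3910.9025

3910.9025 units


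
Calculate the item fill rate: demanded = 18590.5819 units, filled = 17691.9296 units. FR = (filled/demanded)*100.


FR = 17691.9296 / 18590.5819 * 100 = 95.1661

95.1661%


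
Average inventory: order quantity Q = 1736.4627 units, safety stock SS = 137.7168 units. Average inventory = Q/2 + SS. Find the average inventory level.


Q/2 = 868.2314
Avg = 868.2314 + 137.7168 = 1005.9482

1005.9482 units


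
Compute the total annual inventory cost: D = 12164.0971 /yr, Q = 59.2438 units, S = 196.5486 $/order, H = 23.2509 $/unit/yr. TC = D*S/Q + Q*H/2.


Ordering cost = D*S/Q = 40355.8897
Holding cost = Q*H/2 = 688.7358
TC = 40355.8897 + 688.7358 = 41044.6255

41044.6255 $/yr


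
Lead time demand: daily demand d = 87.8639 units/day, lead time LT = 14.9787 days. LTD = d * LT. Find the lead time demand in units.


LTD = 87.8639 * 14.9787 = 1316.0870

1316.0870 units


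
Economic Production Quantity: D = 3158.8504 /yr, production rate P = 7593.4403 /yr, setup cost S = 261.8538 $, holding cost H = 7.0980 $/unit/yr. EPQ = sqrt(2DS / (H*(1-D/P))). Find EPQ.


1 - D/P = 1 - 0.4160 = 0.5840
H*(1-D/P) = 4.1453
2DS = 1654313.9617
EPQ = sqrt(399086.5205) = 631.7330

631.7330 units


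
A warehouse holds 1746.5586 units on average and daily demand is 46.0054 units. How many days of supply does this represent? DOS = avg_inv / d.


DOS = 1746.5586 / 46.0054 = 37.9642

37.9642 days


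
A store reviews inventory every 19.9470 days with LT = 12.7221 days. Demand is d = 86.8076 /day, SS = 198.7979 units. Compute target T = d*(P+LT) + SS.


P + LT = 32.6691
d*(P+LT) = 86.8076 * 32.6691 = 2835.9262
T = 2835.9262 + 198.7979 = 3034.7241

3034.7241 units


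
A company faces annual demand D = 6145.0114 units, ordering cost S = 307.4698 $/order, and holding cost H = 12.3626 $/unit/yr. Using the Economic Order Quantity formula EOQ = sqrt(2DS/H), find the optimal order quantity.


2*D*S = 2 * 6145.0114 * 307.4698 = 3778810.8523
2*D*S/H = 305664.7350
EOQ = sqrt(305664.7350) = 552.8695

552.8695 units


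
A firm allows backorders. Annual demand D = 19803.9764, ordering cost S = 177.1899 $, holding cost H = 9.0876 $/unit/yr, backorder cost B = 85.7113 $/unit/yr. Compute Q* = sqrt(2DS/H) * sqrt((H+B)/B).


sqrt(2DS/H) = 878.7920
sqrt((H+B)/B) = 1.0517
Q* = 878.7920 * 1.0517 = 924.2058

924.2058 units


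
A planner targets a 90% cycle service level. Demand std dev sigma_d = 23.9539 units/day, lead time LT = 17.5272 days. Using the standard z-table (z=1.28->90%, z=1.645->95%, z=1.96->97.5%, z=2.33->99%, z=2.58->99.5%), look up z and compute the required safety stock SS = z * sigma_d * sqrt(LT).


From the table, SL = 90% corresponds to z = 1.28
sqrt(LT) = sqrt(17.5272) = 4.1865
SS = 1.28 * 23.9539 * 4.1865 = 128.3638

128.3638 units


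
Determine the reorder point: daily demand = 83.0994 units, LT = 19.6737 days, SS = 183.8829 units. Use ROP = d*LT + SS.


d*LT = 83.0994 * 19.6737 = 1634.8727
ROP = 1634.8727 + 183.8829 = 1818.7556

1818.7556 units


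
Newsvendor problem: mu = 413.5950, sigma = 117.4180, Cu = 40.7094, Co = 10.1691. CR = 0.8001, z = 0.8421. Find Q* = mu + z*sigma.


CR = Cu/(Cu+Co) = 40.7094/(40.7094+10.1691) = 0.8001
z = 0.8421
Q* = 413.5950 + 0.8421 * 117.4180 = 512.4727

512.4727 units


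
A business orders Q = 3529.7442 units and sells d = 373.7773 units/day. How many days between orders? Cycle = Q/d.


Cycle = 3529.7442 / 373.7773 = 9.4434

9.4434 days


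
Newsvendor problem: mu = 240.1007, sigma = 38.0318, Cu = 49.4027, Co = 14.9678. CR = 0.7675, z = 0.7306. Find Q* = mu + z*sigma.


CR = Cu/(Cu+Co) = 49.4027/(49.4027+14.9678) = 0.7675
z = 0.7306
Q* = 240.1007 + 0.7306 * 38.0318 = 267.8867

267.8867 units


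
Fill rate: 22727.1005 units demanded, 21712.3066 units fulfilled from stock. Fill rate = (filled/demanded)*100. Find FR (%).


FR = 21712.3066 / 22727.1005 * 100 = 95.5349

95.5349%


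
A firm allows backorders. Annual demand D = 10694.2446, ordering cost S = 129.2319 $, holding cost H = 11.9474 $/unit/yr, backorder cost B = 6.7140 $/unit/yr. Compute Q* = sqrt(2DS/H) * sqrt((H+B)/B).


sqrt(2DS/H) = 480.9924
sqrt((H+B)/B) = 1.6672
Q* = 480.9924 * 1.6672 = 801.8990

801.8990 units
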